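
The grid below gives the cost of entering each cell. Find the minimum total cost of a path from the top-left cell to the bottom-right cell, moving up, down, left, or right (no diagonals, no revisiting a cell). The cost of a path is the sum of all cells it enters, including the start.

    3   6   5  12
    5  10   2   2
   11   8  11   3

21

One optimal route is r0c0→r0c1→r0c2→r1c2→r1c3→r2c3.
Its cost is 3 + 6 + 5 + 2 + 2 + 3 = 21.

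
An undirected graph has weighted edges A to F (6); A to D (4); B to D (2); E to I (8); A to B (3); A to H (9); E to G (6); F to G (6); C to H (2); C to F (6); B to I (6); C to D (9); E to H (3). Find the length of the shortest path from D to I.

8

Some routes from D to I:
D-A-B-I: 4 + 3 + 6 = 13
D-B-A-H-E-I: 2 + 3 + 9 + 3 + 8 = 25
D-A-F-C-H-E-I: 4 + 6 + 6 + 2 + 3 + 8 = 29
D-B-I: 2 + 6 = 8
D-A-H-E-I: 4 + 9 + 3 + 8 = 24
D-C-H-E-I: 9 + 2 + 3 + 8 = 22
The minimum is 8.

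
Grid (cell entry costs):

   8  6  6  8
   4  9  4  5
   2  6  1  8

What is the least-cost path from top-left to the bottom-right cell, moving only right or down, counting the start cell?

Take r0c0 r1c0 r2c0 r2c1 r2c2 r2c3 for a total of 8 + 4 + 2 + 6 + 1 + 8 = 29.

29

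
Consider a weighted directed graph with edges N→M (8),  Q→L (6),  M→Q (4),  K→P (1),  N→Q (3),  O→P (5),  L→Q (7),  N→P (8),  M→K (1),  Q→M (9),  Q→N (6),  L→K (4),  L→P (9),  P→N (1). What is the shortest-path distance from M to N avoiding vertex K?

Candidate routes:
M - Q - N: 4 + 6 = 10
M - Q - L - P - N: 4 + 6 + 9 + 1 = 20
Shortest: 10.

10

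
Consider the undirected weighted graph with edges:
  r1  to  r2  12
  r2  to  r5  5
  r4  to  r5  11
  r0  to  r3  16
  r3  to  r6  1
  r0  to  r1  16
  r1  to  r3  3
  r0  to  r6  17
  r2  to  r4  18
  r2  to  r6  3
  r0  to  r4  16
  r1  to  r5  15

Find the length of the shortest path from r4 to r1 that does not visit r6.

26

Some routes from r4 to r1 avoiding r6:
r4 - r2 - r1: 18 + 12 = 30
r4 - r5 - r2 - r1: 11 + 5 + 12 = 28
r4 - r5 - r1: 11 + 15 = 26
Best route has total 26.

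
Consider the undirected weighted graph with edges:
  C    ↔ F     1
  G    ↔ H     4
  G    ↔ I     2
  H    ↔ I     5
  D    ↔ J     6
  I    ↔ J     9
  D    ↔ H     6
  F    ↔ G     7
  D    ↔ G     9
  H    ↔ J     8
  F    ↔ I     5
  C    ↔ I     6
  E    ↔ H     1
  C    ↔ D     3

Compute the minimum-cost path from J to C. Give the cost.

9

Comparing a few candidate routes:
J - D - C: 6 + 3 = 9
J - I - F - C: 9 + 5 + 1 = 15
J - H - I - F - C: 8 + 5 + 5 + 1 = 19
J - H - D - C: 8 + 6 + 3 = 17
J - I - C: 9 + 6 = 15
J - H - I - C: 8 + 5 + 6 = 19
Best route has total 9.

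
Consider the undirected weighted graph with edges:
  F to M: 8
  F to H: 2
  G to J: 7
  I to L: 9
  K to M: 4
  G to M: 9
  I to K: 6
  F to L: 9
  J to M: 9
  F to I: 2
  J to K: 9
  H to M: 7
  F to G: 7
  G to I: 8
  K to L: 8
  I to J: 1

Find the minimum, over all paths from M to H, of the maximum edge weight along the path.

6

Comparing a few candidate routes:
M -> H: max(7) = 7
M -> K -> I -> J -> G -> F -> H: max(4, 6, 1, 7, 7, 2) = 7
M -> K -> I -> F -> H: max(4, 6, 2, 2) = 6
The minimum achievable maximum is 6.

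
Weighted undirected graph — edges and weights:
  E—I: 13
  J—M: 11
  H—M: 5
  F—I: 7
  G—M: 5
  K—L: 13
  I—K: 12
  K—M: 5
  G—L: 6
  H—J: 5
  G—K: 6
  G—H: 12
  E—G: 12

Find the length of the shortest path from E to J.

Comparing a few candidate routes:
E → G → H → J: 12 + 12 + 5 = 29
E → G → M → H → J: 12 + 5 + 5 + 5 = 27
E → G → M → J: 12 + 5 + 11 = 28
The minimum is 27.

27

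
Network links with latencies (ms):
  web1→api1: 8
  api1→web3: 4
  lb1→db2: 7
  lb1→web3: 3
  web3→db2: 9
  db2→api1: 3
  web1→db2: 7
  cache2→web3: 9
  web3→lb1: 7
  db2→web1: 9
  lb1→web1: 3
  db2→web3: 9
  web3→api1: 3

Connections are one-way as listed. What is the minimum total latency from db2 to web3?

7

Routes from db2 to web3:
db2 - api1 - web3: 3 + 4 = 7
db2 - web3: 9
db2 - web1 - api1 - web3: 9 + 8 + 4 = 21
Best route has total 7 ms.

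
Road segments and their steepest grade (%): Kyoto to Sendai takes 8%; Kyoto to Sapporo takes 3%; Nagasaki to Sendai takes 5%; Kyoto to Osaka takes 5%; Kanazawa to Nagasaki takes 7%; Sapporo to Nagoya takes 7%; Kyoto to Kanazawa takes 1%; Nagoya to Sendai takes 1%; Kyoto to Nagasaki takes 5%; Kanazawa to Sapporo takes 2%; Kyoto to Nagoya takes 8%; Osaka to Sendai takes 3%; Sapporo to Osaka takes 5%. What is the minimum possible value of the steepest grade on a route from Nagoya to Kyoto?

A few of the Nagoya→Kyoto routes:
Nagoya → Sendai → Osaka → Sapporo → Kanazawa → Kyoto: max(1, 3, 5, 2, 1) = 5
Nagoya → Sendai → Osaka → Sapporo → Kyoto: max(1, 3, 5, 3) = 5
Nagoya → Sendai → Nagasaki → Kyoto: max(1, 5, 5) = 5
Nagoya → Sendai → Osaka → Sapporo → Kanazawa → Nagasaki → Kyoto: max(1, 3, 5, 2, 7, 5) = 7
Nagoya → Sendai → Nagasaki → Kanazawa → Sapporo → Kyoto: max(1, 5, 7, 2, 3) = 7
Nagoya → Sendai → Osaka → Kyoto: max(1, 3, 5) = 5
Best route has worst link 5%.

5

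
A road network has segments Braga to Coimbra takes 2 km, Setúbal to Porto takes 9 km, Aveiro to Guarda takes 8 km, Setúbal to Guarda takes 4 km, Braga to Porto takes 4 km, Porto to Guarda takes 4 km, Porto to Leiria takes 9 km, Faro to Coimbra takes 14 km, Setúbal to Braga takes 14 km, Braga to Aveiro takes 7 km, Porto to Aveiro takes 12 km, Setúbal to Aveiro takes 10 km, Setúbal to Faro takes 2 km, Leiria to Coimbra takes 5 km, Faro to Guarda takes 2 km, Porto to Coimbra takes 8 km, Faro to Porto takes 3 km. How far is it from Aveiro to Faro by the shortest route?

A few of the Aveiro→Faro routes:
Aveiro-Porto-Faro: 12 + 3 = 15
Aveiro-Setúbal-Faro: 10 + 2 = 12
Aveiro-Guarda-Setúbal-Faro: 8 + 4 + 2 = 14
Aveiro-Braga-Porto-Faro: 7 + 4 + 3 = 14
Aveiro-Guarda-Faro: 8 + 2 = 10
Best route has total 10 km.

10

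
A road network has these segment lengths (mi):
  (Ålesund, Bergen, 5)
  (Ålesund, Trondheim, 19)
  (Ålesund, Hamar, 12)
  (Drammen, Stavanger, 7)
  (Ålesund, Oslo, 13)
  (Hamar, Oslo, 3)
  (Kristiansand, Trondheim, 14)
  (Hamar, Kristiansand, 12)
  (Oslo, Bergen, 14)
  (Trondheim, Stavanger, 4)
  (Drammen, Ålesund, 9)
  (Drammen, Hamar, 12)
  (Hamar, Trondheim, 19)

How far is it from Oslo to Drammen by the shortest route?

15

A few of the Oslo→Drammen routes:
Oslo - Bergen - Ålesund - Drammen: 14 + 5 + 9 = 28
Oslo - Hamar - Drammen: 3 + 12 = 15
Oslo - Hamar - Ålesund - Drammen: 3 + 12 + 9 = 24
Oslo - Hamar - Trondheim - Stavanger - Drammen: 3 + 19 + 4 + 7 = 33
Oslo - Ålesund - Drammen: 13 + 9 = 22
Shortest: 15 mi.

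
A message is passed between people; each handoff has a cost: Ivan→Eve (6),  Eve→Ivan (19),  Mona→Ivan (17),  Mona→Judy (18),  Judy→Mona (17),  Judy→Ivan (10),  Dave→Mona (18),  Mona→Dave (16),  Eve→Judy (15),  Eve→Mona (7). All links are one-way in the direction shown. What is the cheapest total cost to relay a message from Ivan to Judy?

Paths from Ivan to Judy:
Ivan - Eve - Judy: 6 + 15 = 21
Ivan - Eve - Mona - Judy: 6 + 7 + 18 = 31
The minimum is 21.

21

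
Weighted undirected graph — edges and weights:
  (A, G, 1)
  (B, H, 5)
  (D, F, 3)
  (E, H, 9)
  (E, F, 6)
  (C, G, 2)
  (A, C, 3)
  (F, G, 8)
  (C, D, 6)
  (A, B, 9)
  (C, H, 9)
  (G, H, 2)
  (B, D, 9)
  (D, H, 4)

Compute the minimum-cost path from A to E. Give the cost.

Some routes from A to E:
A→G→F→E: 1 + 8 + 6 = 15
A→G→C→D→F→E: 1 + 2 + 6 + 3 + 6 = 18
A→G→H→D→F→E: 1 + 2 + 4 + 3 + 6 = 16
A→G→H→E: 1 + 2 + 9 = 12
A→C→G→H→E: 3 + 2 + 2 + 9 = 16
Shortest: 12.

12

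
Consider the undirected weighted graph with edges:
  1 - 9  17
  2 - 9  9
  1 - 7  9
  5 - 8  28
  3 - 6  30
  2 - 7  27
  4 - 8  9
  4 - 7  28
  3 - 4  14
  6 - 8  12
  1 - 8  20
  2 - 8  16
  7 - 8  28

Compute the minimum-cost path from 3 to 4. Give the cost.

14

Comparing a few candidate routes:
3 → 6 → 8 → 7 → 4: 30 + 12 + 28 + 28 = 98
3 → 6 → 8 → 4: 30 + 12 + 9 = 51
3 → 6 → 8 → 2 → 7 → 4: 30 + 12 + 16 + 27 + 28 = 113
3 → 4: 14
3 → 6 → 8 → 1 → 7 → 4: 30 + 12 + 20 + 9 + 28 = 99
Shortest: 14.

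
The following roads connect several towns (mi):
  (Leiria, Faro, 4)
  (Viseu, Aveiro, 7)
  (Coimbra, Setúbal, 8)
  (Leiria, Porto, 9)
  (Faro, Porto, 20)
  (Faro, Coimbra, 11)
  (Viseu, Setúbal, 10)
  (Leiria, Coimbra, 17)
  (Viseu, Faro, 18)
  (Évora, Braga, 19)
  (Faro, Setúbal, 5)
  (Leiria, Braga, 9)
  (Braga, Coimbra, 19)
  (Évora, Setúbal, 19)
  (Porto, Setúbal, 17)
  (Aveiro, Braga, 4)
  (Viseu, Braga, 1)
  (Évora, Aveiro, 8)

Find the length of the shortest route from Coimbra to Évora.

27

Some routes from Coimbra to Évora:
Coimbra -> Faro -> Setúbal -> Évora: 11 + 5 + 19 = 35
Coimbra -> Setúbal -> Viseu -> Aveiro -> Évora: 8 + 10 + 7 + 8 = 33
Coimbra -> Setúbal -> Viseu -> Braga -> Aveiro -> Évora: 8 + 10 + 1 + 4 + 8 = 31
Coimbra -> Braga -> Aveiro -> Évora: 19 + 4 + 8 = 31
Coimbra -> Braga -> Viseu -> Aveiro -> Évora: 19 + 1 + 7 + 8 = 35
Coimbra -> Setúbal -> Évora: 8 + 19 = 27
The minimum is 27 mi.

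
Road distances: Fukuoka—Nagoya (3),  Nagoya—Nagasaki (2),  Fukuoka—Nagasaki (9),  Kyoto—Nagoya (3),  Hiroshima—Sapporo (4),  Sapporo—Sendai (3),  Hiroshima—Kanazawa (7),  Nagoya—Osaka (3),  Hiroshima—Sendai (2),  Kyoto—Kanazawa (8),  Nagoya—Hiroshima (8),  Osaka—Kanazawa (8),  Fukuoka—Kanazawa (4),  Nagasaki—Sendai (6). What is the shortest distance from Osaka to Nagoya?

3

Checking several routes:
Osaka → Nagoya: 3
Osaka → Kanazawa → Kyoto → Nagoya: 8 + 8 + 3 = 19
Osaka → Kanazawa → Hiroshima → Nagoya: 8 + 7 + 8 = 23
Osaka → Kanazawa → Fukuoka → Nagoya: 8 + 4 + 3 = 15
Osaka → Kanazawa → Fukuoka → Nagasaki → Nagoya: 8 + 4 + 9 + 2 = 23
Shortest: 3.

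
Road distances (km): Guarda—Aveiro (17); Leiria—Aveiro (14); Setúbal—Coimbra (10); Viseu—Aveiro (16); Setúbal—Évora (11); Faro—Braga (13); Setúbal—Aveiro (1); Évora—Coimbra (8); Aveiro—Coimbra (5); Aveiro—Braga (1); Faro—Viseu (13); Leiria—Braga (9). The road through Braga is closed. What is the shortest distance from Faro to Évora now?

41

Paths from Faro to Évora avoiding Braga:
Faro → Viseu → Aveiro → Coimbra → Évora: 13 + 16 + 5 + 8 = 42
Faro → Viseu → Aveiro → Setúbal → Évora: 13 + 16 + 1 + 11 = 41
Faro → Viseu → Aveiro → Setúbal → Coimbra → Évora: 13 + 16 + 1 + 10 + 8 = 48
Faro → Viseu → Aveiro → Coimbra → Setúbal → Évora: 13 + 16 + 5 + 10 + 11 = 55
The minimum is 41 km.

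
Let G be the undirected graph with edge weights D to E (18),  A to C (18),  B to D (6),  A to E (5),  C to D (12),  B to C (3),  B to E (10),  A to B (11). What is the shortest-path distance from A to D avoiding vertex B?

23

Candidate routes:
A -> C -> D: 18 + 12 = 30
A -> E -> D: 5 + 18 = 23
Shortest: 23.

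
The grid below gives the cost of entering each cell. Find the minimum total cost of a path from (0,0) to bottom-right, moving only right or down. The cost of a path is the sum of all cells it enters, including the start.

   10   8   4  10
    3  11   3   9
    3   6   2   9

Path (0,0) -> (1,0) -> (2,0) -> (2,1) -> (2,2) -> (2,3): 10 + 3 + 3 + 6 + 2 + 9 = 33.
For comparison, the top-then-right route costs 50.

33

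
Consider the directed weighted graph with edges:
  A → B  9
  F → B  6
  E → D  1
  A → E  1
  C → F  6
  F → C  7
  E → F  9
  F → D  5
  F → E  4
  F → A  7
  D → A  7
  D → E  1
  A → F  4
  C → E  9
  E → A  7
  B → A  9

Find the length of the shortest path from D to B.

16

Checking several routes:
D - E - A - B: 1 + 7 + 9 = 17
D - A - F - B: 7 + 4 + 6 = 17
D - E - F - B: 1 + 9 + 6 = 16
D - A - B: 7 + 9 = 16
Best route has total 16.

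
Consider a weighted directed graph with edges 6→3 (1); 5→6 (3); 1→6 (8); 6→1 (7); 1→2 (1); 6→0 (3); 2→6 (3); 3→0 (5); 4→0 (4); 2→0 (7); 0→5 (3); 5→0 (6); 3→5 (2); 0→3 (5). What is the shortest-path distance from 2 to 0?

Some routes from 2 to 0:
2→0: 7
2→6→0: 3 + 3 = 6
2→6→3→0: 3 + 1 + 5 = 9
Shortest: 6.

6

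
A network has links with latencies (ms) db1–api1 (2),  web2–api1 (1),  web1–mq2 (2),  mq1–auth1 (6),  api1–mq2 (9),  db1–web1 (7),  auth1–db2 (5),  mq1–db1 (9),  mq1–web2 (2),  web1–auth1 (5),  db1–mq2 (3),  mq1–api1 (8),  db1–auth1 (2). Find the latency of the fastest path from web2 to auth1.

Some routes from web2 to auth1:
web2 → api1 → db1 → mq2 → web1 → auth1: 1 + 2 + 3 + 2 + 5 = 13
web2 → mq1 → auth1: 2 + 6 = 8
web2 → mq1 → db1 → auth1: 2 + 9 + 2 = 13
web2 → api1 → db1 → auth1: 1 + 2 + 2 = 5
The minimum is 5 ms.

5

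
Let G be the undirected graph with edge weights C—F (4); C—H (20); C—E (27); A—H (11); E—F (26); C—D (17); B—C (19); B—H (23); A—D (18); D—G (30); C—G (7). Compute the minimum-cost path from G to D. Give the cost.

A few of the G→D routes:
G-C-H-A-D: 7 + 20 + 11 + 18 = 56
G-D: 30
G-C-D: 7 + 17 = 24
Shortest: 24.

24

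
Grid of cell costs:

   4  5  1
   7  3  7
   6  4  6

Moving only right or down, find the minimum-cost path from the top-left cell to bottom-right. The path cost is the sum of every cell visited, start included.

One optimal route is (0,0) -> (0,1) -> (1,1) -> (2,1) -> (2,2).
Its cost is 4 + 5 + 3 + 4 + 6 = 22.

22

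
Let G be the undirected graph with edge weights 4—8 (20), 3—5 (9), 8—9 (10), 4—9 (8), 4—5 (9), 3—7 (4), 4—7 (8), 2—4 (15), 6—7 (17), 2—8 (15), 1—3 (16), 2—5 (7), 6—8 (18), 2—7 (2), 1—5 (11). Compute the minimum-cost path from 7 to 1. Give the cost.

Checking several routes:
7 -> 3 -> 1: 4 + 16 = 20
7 -> 4 -> 5 -> 1: 8 + 9 + 11 = 28
7 -> 3 -> 5 -> 1: 4 + 9 + 11 = 24
7 -> 2 -> 5 -> 1: 2 + 7 + 11 = 20
7 -> 2 -> 5 -> 3 -> 1: 2 + 7 + 9 + 16 = 34
Best route has total 20.

20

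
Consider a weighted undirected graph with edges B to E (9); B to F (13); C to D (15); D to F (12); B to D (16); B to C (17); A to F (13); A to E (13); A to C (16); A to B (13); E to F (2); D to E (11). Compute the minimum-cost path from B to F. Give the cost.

Checking several routes:
B → D → F: 16 + 12 = 28
B → A → E → F: 13 + 13 + 2 = 28
B → F: 13
B → D → E → F: 16 + 11 + 2 = 29
B → A → F: 13 + 13 = 26
B → E → F: 9 + 2 = 11
The minimum is 11.

11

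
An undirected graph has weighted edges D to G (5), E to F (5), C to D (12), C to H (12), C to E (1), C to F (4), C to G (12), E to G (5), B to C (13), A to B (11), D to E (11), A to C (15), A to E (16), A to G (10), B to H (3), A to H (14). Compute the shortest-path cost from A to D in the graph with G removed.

27

Checking several routes:
A - C - E - D: 15 + 1 + 11 = 27
A - C - F - E - D: 15 + 4 + 5 + 11 = 35
A - C - D: 15 + 12 = 27
A - E - C - D: 16 + 1 + 12 = 29
A - E - D: 16 + 11 = 27
Shortest: 27.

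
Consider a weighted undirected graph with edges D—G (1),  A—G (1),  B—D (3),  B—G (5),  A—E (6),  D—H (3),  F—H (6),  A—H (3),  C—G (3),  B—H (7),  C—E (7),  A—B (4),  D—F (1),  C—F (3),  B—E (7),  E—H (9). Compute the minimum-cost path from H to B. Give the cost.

Checking several routes:
H -> B: 7
H -> D -> B: 3 + 3 = 6
H -> A -> B: 3 + 4 = 7
Best route has total 6.

6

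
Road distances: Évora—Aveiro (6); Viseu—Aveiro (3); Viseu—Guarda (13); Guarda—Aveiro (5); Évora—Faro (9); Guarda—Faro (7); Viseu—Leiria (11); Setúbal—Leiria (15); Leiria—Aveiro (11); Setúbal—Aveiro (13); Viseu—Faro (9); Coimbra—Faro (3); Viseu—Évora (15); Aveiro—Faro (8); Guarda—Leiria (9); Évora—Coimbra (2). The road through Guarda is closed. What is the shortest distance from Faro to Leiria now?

19

Some routes from Faro to Leiria avoiding Guarda:
Faro - Coimbra - Évora - Aveiro - Leiria: 3 + 2 + 6 + 11 = 22
Faro - Aveiro - Leiria: 8 + 11 = 19
Faro - Aveiro - Viseu - Leiria: 8 + 3 + 11 = 22
Faro - Viseu - Leiria: 9 + 11 = 20
Shortest: 19.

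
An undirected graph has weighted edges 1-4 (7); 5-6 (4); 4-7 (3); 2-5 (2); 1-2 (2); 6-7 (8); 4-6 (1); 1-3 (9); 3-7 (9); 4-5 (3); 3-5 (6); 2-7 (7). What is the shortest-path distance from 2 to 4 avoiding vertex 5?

9

Comparing a few candidate routes:
2 -> 1 -> 3 -> 7 -> 4: 2 + 9 + 9 + 3 = 23
2 -> 7 -> 4: 7 + 3 = 10
2 -> 1 -> 4: 2 + 7 = 9
2 -> 7 -> 6 -> 4: 7 + 8 + 1 = 16
Best route has total 9.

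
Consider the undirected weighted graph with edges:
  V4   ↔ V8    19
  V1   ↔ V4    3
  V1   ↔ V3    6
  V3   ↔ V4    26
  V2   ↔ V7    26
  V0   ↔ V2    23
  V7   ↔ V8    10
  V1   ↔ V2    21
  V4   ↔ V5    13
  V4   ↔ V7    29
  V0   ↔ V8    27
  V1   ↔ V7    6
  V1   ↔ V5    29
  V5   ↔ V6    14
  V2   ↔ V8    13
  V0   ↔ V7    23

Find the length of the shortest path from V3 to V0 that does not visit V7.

Comparing a few candidate routes:
V3 - V1 - V2 - V8 - V0: 6 + 21 + 13 + 27 = 67
V3 - V1 - V2 - V0: 6 + 21 + 23 = 50
V3 - V1 - V4 - V8 - V2 - V0: 6 + 3 + 19 + 13 + 23 = 64
V3 - V1 - V4 - V8 - V0: 6 + 3 + 19 + 27 = 55
Best route has total 50.

50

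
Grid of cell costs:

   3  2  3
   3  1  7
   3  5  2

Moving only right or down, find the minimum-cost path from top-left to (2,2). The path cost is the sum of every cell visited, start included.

13

Cheapest: r0c0 → r0c1 → r1c1 → r2c1 → r2c2
  3 + 2 + 1 + 5 + 2 = 13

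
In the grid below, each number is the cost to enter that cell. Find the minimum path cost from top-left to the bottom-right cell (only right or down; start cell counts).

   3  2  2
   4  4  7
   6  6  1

Path r0c0 r0c1 r0c2 r1c2 r2c2: 3 + 2 + 2 + 7 + 1 = 15.

15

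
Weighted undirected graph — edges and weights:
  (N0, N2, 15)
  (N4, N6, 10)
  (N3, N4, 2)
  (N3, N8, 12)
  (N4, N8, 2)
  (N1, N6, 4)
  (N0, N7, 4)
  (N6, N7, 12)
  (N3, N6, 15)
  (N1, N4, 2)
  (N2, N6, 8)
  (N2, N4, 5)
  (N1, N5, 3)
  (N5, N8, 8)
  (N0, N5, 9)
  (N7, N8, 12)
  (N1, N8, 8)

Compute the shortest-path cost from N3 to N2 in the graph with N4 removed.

Some routes from N3 to N2 avoiding N4:
N3 - N8 - N7 - N6 - N2: 12 + 12 + 12 + 8 = 44
N3 - N8 - N5 - N1 - N6 - N2: 12 + 8 + 3 + 4 + 8 = 35
N3 - N6 - N2: 15 + 8 = 23
N3 - N8 - N1 - N6 - N2: 12 + 8 + 4 + 8 = 32
N3 - N8 - N7 - N0 - N2: 12 + 12 + 4 + 15 = 43
Shortest: 23.

23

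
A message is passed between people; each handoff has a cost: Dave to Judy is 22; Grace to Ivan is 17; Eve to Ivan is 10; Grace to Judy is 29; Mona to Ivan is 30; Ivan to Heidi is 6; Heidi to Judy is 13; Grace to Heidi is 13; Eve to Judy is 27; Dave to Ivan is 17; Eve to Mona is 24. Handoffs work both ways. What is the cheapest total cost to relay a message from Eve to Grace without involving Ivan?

Routes from Eve to Grace avoiding Ivan:
Eve → Judy → Grace: 27 + 29 = 56
Eve → Judy → Heidi → Grace: 27 + 13 + 13 = 53
Best route has total 53.

53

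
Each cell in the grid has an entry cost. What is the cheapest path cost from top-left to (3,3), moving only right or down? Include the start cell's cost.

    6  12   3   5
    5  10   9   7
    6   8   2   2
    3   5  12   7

36

Cheapest: [0,0] [1,0] [2,0] [2,1] [2,2] [2,3] [3,3]
  6 + 5 + 6 + 8 + 2 + 2 + 7 = 36
(Top row then right column would cost 42.)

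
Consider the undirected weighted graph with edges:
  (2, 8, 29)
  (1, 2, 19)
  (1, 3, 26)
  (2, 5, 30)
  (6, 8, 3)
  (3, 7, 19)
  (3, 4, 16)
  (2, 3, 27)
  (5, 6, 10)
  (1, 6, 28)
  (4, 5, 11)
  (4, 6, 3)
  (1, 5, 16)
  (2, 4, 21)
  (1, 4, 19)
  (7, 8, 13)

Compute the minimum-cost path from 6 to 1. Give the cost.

A few of the 6→1 routes:
6-5-1: 10 + 16 = 26
6-5-4-1: 10 + 11 + 19 = 40
6-4-5-1: 3 + 11 + 16 = 30
6-4-1: 3 + 19 = 22
6-1: 28
Best route has total 22.

22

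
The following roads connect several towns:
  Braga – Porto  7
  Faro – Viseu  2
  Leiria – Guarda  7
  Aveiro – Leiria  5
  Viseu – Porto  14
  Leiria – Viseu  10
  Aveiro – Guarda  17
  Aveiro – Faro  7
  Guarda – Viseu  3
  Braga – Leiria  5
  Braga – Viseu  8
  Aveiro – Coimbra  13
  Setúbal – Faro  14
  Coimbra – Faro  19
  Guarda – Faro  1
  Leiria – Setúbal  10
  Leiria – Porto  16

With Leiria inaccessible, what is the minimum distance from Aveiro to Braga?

Checking several routes:
Aveiro → Guarda → Viseu → Braga: 17 + 3 + 8 = 28
Aveiro → Faro → Guarda → Viseu → Braga: 7 + 1 + 3 + 8 = 19
Aveiro → Faro → Viseu → Porto → Braga: 7 + 2 + 14 + 7 = 30
Aveiro → Guarda → Faro → Viseu → Braga: 17 + 1 + 2 + 8 = 28
Aveiro → Faro → Viseu → Braga: 7 + 2 + 8 = 17
Shortest: 17.

17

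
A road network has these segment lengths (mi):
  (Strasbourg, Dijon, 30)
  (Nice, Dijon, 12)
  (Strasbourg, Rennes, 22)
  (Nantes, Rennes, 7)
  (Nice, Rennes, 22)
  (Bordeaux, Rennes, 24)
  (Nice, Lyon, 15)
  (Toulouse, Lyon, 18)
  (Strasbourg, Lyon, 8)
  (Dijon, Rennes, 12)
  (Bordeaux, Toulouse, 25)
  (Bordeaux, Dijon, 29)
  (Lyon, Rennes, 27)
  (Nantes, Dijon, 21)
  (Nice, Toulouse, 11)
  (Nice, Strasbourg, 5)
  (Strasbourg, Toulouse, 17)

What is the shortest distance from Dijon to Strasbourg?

17

Some routes from Dijon to Strasbourg:
Dijon → Rennes → Nice → Strasbourg: 12 + 22 + 5 = 39
Dijon → Rennes → Strasbourg: 12 + 22 = 34
Dijon → Nice → Strasbourg: 12 + 5 = 17
Dijon → Strasbourg: 30
Dijon → Nice → Lyon → Strasbourg: 12 + 15 + 8 = 35
Best route has total 17 mi.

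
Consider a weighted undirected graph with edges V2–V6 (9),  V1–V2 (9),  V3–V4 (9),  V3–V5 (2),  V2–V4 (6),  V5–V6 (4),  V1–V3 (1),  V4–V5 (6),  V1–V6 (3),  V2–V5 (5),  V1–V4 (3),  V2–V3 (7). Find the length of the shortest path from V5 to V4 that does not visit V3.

Comparing a few candidate routes:
V5 -> V2 -> V1 -> V4: 5 + 9 + 3 = 17
V5 -> V6 -> V1 -> V4: 4 + 3 + 3 = 10
V5 -> V4: 6
V5 -> V2 -> V4: 5 + 6 = 11
Shortest: 6.

6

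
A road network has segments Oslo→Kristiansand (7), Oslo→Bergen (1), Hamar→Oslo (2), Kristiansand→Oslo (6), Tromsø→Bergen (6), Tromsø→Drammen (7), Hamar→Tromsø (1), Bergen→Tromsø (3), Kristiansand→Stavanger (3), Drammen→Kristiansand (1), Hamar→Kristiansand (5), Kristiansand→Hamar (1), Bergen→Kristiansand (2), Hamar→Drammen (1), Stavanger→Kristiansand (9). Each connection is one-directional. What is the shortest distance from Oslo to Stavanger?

Candidate routes:
Oslo → Kristiansand → Stavanger: 7 + 3 = 10
Oslo → Bergen → Kristiansand → Stavanger: 1 + 2 + 3 = 6
Oslo → Bergen → Tromsø → Drammen → Kristiansand → Stavanger: 1 + 3 + 7 + 1 + 3 = 15
Shortest: 6.

6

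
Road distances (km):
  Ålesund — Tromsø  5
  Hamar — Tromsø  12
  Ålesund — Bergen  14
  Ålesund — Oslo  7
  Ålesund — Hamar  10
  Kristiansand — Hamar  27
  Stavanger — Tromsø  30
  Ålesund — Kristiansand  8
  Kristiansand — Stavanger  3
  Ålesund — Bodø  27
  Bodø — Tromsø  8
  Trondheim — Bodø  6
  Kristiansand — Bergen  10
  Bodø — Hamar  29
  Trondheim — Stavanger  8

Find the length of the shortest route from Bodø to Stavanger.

A few of the Bodø→Stavanger routes:
Bodø-Tromsø-Ålesund-Bergen-Kristiansand-Stavanger: 8 + 5 + 14 + 10 + 3 = 40
Bodø-Trondheim-Stavanger: 6 + 8 = 14
Bodø-Ålesund-Kristiansand-Stavanger: 27 + 8 + 3 = 38
Bodø-Tromsø-Ålesund-Kristiansand-Stavanger: 8 + 5 + 8 + 3 = 24
Bodø-Tromsø-Hamar-Ålesund-Kristiansand-Stavanger: 8 + 12 + 10 + 8 + 3 = 41
Bodø-Tromsø-Stavanger: 8 + 30 = 38
Best route has total 14 km.

14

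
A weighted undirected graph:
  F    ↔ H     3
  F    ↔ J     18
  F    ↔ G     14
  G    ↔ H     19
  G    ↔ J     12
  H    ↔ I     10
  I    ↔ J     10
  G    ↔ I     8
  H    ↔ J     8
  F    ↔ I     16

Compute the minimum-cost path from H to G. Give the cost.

Comparing a few candidate routes:
H-I-G: 10 + 8 = 18
H-G: 19
H-F-G: 3 + 14 = 17
Shortest: 17.

17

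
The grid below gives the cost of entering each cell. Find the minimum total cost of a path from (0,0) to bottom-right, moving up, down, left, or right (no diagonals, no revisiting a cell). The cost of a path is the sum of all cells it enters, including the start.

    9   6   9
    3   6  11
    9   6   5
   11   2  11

37

Take r0c0→r1c0→r1c1→r2c1→r3c1→r3c2 for a total of 9 + 3 + 6 + 6 + 2 + 11 = 37.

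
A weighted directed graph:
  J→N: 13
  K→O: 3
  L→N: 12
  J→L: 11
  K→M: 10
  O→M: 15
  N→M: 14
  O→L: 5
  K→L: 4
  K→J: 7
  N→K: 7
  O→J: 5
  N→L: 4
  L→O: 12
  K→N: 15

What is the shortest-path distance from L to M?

Checking several routes:
L → N → K → O → M: 12 + 7 + 3 + 15 = 37
L → O → M: 12 + 15 = 27
L → N → M: 12 + 14 = 26
L → N → K → M: 12 + 7 + 10 = 29
Shortest: 26.

26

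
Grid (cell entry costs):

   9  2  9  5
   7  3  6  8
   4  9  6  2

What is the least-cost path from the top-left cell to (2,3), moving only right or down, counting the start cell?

28

Take (0,0) -> (0,1) -> (1,1) -> (1,2) -> (2,2) -> (2,3) for a total of 9 + 2 + 3 + 6 + 6 + 2 = 28.
For comparison, the top-then-right route costs 35.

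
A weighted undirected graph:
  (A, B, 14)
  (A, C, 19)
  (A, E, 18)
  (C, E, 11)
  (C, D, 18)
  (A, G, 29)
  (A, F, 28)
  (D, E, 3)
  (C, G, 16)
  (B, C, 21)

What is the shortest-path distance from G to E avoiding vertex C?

Paths from G to E avoiding C:
G → A → E: 29 + 18 = 47
Shortest: 47.

47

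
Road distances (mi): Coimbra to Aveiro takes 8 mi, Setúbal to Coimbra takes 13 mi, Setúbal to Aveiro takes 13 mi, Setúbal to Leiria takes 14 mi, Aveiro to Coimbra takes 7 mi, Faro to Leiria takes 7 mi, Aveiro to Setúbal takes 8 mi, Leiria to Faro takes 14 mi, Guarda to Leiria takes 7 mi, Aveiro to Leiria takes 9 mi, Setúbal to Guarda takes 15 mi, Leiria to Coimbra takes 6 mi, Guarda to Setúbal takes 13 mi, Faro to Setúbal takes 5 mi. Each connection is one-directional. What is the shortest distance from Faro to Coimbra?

13

Comparing a few candidate routes:
Faro→Setúbal→Leiria→Coimbra: 5 + 14 + 6 = 25
Faro→Setúbal→Coimbra: 5 + 13 = 18
Faro→Leiria→Coimbra: 7 + 6 = 13
The minimum is 13 mi.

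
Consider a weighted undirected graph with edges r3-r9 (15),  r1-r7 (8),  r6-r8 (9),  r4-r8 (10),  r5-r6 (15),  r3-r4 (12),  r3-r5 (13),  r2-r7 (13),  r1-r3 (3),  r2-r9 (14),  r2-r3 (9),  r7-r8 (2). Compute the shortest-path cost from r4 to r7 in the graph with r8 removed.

Routes from r4 to r7 avoiding r8:
r4 → r3 → r1 → r7: 12 + 3 + 8 = 23
r4 → r3 → r2 → r7: 12 + 9 + 13 = 34
r4 → r3 → r9 → r2 → r7: 12 + 15 + 14 + 13 = 54
Best route has total 23.

23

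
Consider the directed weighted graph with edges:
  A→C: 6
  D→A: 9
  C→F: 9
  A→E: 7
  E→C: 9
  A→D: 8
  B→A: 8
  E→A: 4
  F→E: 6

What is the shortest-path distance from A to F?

15

Paths from A to F:
A-E-C-F: 7 + 9 + 9 = 25
A-C-F: 6 + 9 = 15
The minimum is 15.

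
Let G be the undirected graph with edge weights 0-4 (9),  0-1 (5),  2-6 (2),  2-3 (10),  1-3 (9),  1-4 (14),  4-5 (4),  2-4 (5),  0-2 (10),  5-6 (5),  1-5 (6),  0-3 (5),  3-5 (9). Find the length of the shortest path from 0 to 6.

Checking several routes:
0 - 2 - 6: 10 + 2 = 12
0 - 4 - 2 - 6: 9 + 5 + 2 = 16
0 - 1 - 5 - 6: 5 + 6 + 5 = 16
The minimum is 12.

12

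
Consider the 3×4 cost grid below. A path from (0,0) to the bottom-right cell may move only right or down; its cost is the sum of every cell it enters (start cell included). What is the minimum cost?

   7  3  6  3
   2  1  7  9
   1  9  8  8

Best path: r0c0 → r1c0 → r1c1 → r1c2 → r2c2 → r2c3
Cost: 7 + 2 + 1 + 7 + 8 + 8 = 33
(Top row then right column would cost 36.)

33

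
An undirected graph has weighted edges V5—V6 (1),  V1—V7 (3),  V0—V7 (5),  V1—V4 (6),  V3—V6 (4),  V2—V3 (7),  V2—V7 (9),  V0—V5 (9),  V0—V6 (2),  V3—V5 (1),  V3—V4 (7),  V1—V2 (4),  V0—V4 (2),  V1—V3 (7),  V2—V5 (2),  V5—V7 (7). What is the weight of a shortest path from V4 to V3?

6

A few of the V4→V3 routes:
V4-V3: 7
V4-V0-V6-V3: 2 + 2 + 4 = 8
V4-V0-V5-V3: 2 + 9 + 1 = 12
V4-V1-V3: 6 + 7 = 13
V4-V1-V2-V5-V3: 6 + 4 + 2 + 1 = 13
V4-V0-V6-V5-V3: 2 + 2 + 1 + 1 = 6
Shortest: 6.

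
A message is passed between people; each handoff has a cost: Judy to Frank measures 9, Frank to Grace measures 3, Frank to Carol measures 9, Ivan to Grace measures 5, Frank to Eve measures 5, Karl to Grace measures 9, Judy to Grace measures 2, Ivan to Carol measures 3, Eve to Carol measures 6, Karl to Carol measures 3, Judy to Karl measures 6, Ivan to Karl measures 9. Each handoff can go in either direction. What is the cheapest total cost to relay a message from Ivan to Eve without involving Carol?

Checking several routes:
Ivan → Grace → Frank → Eve: 5 + 3 + 5 = 13
Ivan → Karl → Judy → Grace → Frank → Eve: 9 + 6 + 2 + 3 + 5 = 25
Ivan → Grace → Judy → Frank → Eve: 5 + 2 + 9 + 5 = 21
Ivan → Karl → Grace → Frank → Eve: 9 + 9 + 3 + 5 = 26
The minimum is 13.

13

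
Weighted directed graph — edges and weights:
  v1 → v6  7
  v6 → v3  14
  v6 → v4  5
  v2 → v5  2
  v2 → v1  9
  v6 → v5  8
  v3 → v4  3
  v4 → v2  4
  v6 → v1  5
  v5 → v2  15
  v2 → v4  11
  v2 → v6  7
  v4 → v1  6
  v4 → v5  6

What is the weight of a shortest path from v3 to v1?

Routes from v3 to v1:
v3 → v4 → v1: 3 + 6 = 9
v3 → v4 → v2 → v6 → v1: 3 + 4 + 7 + 5 = 19
v3 → v4 → v5 → v2 → v1: 3 + 6 + 15 + 9 = 33
v3 → v4 → v5 → v2 → v6 → v1: 3 + 6 + 15 + 7 + 5 = 36
v3 → v4 → v2 → v1: 3 + 4 + 9 = 16
The minimum is 9.

9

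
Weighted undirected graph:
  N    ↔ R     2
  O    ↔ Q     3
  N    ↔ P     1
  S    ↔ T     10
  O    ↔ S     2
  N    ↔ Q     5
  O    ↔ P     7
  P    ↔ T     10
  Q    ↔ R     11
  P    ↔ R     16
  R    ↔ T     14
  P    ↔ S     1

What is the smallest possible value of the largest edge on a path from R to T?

10

Some routes from R to T:
R - N - Q - O - P - T: max(2, 5, 3, 7, 10) = 10
R - N - Q - O - P - S - T: max(2, 5, 3, 7, 1, 10) = 10
R - N - P - S - T: max(2, 1, 1, 10) = 10
R - N - Q - O - S - T: max(2, 5, 3, 2, 10) = 10
R - N - Q - O - S - P - T: max(2, 5, 3, 2, 1, 10) = 10
Smallest bottleneck: 10.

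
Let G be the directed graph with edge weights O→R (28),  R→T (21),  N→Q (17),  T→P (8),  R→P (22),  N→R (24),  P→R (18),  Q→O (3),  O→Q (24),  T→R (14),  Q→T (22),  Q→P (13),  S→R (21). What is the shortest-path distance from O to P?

37

A few of the O→P routes:
O - Q - P: 24 + 13 = 37
O - Q - T - P: 24 + 22 + 8 = 54
O - R - P: 28 + 22 = 50
O - R - T - P: 28 + 21 + 8 = 57
The minimum is 37.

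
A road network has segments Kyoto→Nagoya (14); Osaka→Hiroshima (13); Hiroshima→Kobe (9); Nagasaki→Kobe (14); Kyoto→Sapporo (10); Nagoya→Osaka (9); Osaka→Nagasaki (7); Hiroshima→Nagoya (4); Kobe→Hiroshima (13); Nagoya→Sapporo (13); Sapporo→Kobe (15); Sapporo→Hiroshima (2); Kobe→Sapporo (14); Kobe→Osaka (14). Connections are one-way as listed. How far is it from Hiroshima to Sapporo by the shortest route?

17

Routes from Hiroshima to Sapporo:
Hiroshima→Kobe→Sapporo: 9 + 14 = 23
Hiroshima→Nagoya→Sapporo: 4 + 13 = 17
Hiroshima→Nagoya→Osaka→Nagasaki→Kobe→Sapporo: 4 + 9 + 7 + 14 + 14 = 48
Shortest: 17 mi.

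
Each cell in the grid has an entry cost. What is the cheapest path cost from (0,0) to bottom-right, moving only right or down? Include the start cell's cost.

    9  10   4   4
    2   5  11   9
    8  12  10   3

39

Take [0,0] -> [0,1] -> [0,2] -> [0,3] -> [1,3] -> [2,3] for a total of 9 + 10 + 4 + 4 + 9 + 3 = 39.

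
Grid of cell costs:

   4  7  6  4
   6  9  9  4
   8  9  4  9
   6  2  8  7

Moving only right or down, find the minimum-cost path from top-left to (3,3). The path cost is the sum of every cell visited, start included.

41

One optimal route is r0c0 → r0c1 → r0c2 → r0c3 → r1c3 → r2c3 → r3c3.
Its cost is 4 + 7 + 6 + 4 + 4 + 9 + 7 = 41.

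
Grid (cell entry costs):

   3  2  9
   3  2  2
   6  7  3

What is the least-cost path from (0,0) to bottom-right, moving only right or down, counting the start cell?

12

Take (0,0) -> (0,1) -> (1,1) -> (1,2) -> (2,2) for a total of 3 + 2 + 2 + 2 + 3 = 12.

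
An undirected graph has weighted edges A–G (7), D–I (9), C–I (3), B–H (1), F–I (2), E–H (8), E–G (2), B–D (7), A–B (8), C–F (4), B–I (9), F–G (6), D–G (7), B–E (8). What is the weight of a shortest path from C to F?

4

Some routes from C to F:
C → I → F: 3 + 2 = 5
C → I → B → E → G → F: 3 + 9 + 8 + 2 + 6 = 28
C → I → B → H → E → G → F: 3 + 9 + 1 + 8 + 2 + 6 = 29
C → I → D → G → F: 3 + 9 + 7 + 6 = 25
C → F: 4
C → I → B → D → G → F: 3 + 9 + 7 + 7 + 6 = 32
The minimum is 4.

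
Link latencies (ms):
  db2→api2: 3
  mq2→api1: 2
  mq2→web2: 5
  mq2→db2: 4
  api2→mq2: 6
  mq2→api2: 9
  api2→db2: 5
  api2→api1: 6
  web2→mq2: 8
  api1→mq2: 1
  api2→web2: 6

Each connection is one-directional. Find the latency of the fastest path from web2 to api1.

10

Routes from web2 to api1:
web2→mq2→api2→api1: 8 + 9 + 6 = 23
web2→mq2→db2→api2→api1: 8 + 4 + 3 + 6 = 21
web2→mq2→api1: 8 + 2 = 10
Shortest: 10 ms.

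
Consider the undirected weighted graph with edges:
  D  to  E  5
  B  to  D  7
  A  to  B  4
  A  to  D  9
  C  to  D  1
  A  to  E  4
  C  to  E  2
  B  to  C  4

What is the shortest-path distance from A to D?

7

A few of the A→D routes:
A-E-C-D: 4 + 2 + 1 = 7
A-D: 9
A-E-D: 4 + 5 = 9
Shortest: 7.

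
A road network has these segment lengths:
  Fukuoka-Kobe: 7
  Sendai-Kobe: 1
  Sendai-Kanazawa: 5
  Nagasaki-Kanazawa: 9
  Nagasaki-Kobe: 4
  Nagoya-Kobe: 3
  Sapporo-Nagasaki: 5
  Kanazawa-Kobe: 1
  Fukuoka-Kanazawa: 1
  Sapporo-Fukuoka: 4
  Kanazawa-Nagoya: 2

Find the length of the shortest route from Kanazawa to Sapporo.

5

Checking several routes:
Kanazawa → Nagoya → Kobe → Nagasaki → Sapporo: 2 + 3 + 4 + 5 = 14
Kanazawa → Fukuoka → Sapporo: 1 + 4 = 5
Kanazawa → Kobe → Nagasaki → Sapporo: 1 + 4 + 5 = 10
Kanazawa → Kobe → Fukuoka → Sapporo: 1 + 7 + 4 = 12
Shortest: 5.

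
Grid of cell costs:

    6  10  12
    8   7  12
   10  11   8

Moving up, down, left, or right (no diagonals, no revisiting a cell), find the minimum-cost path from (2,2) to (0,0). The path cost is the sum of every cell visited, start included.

40

Best path: r2c2 -> r2c1 -> r1c1 -> r1c0 -> r0c0
Cost: 8 + 11 + 7 + 8 + 6 = 40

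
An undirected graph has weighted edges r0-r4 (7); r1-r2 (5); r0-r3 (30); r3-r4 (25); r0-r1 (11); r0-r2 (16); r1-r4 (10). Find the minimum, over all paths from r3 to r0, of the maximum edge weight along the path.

Checking several routes:
r3 - r4 - r0: max(25, 7) = 25
r3 - r4 - r1 - r2 - r0: max(25, 10, 5, 16) = 25
r3 - r4 - r1 - r0: max(25, 10, 11) = 25
Smallest bottleneck: 25.

25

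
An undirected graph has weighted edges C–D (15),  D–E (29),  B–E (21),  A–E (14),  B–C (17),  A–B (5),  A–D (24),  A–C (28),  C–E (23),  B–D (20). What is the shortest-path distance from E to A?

14

Some routes from E to A:
E - C - B - A: 23 + 17 + 5 = 45
E - B - A: 21 + 5 = 26
E - A: 14
Shortest: 14.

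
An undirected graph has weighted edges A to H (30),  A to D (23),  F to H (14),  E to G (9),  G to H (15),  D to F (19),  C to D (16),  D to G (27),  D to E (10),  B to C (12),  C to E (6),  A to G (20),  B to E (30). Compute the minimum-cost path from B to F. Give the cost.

Some routes from B to F:
B -> C -> E -> D -> F: 12 + 6 + 10 + 19 = 47
B -> C -> D -> F: 12 + 16 + 19 = 47
B -> C -> E -> G -> H -> F: 12 + 6 + 9 + 15 + 14 = 56
Best route has total 47.

47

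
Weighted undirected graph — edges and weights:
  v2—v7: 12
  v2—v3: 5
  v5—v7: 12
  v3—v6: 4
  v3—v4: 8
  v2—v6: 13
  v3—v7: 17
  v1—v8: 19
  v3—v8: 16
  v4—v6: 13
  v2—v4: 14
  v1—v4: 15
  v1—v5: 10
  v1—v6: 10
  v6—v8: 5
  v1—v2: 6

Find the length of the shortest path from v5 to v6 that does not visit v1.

A few of the v5→v6 routes:
v5 -> v7 -> v3 -> v8 -> v6: 12 + 17 + 16 + 5 = 50
v5 -> v7 -> v3 -> v2 -> v6: 12 + 17 + 5 + 13 = 47
v5 -> v7 -> v3 -> v4 -> v6: 12 + 17 + 8 + 13 = 50
v5 -> v7 -> v2 -> v3 -> v6: 12 + 12 + 5 + 4 = 33
v5 -> v7 -> v3 -> v6: 12 + 17 + 4 = 33
v5 -> v7 -> v2 -> v6: 12 + 12 + 13 = 37
Best route has total 33.

33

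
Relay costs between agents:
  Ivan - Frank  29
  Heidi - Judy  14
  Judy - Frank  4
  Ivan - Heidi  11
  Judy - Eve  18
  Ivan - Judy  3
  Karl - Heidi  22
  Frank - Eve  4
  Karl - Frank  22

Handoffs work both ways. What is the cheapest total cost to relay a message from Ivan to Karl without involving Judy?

Routes from Ivan to Karl avoiding Judy:
Ivan → Heidi → Karl: 11 + 22 = 33
Ivan → Frank → Karl: 29 + 22 = 51
The minimum is 33.

33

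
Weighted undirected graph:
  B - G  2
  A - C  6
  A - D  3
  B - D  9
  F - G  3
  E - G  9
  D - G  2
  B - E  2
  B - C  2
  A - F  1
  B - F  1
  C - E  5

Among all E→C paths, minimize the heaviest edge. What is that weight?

2

Checking several routes:
E -> B -> G -> F -> A -> C: max(2, 2, 3, 1, 6) = 6
E -> B -> F -> A -> C: max(2, 1, 1, 6) = 6
E -> B -> F -> G -> D -> A -> C: max(2, 1, 3, 2, 3, 6) = 6
E -> B -> G -> D -> A -> C: max(2, 2, 2, 3, 6) = 6
E -> C: max(5) = 5
E -> B -> C: max(2, 2) = 2
The minimum achievable maximum is 2.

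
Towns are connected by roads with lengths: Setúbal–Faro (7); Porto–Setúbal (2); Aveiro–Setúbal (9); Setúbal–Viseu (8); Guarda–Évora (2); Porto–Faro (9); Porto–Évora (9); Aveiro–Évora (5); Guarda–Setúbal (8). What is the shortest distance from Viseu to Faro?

15

Routes from Viseu to Faro:
Viseu-Setúbal-Faro: 8 + 7 = 15
Viseu-Setúbal-Guarda-Évora-Porto-Faro: 8 + 8 + 2 + 9 + 9 = 36
Viseu-Setúbal-Porto-Faro: 8 + 2 + 9 = 19
Viseu-Setúbal-Aveiro-Évora-Porto-Faro: 8 + 9 + 5 + 9 + 9 = 40
Shortest: 15.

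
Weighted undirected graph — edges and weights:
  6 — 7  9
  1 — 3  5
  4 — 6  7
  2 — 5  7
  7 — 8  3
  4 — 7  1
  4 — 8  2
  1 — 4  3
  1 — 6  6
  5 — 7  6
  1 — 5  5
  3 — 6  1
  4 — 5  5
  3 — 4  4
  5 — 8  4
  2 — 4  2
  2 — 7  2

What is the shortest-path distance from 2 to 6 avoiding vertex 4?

Checking several routes:
2→5→1→3→6: 7 + 5 + 5 + 1 = 18
2→7→5→1→3→6: 2 + 6 + 5 + 5 + 1 = 19
2→7→5→1→6: 2 + 6 + 5 + 6 = 19
2→7→6: 2 + 9 = 11
2→5→1→6: 7 + 5 + 6 = 18
Shortest: 11.

11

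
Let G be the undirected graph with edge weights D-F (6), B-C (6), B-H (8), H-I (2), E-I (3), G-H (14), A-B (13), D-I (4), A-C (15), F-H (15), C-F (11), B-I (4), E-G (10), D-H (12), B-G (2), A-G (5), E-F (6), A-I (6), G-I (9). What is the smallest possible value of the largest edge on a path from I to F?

Some routes from I to F:
I→B→G→E→F: max(4, 2, 10, 6) = 10
I→E→F: max(3, 6) = 6
I→H→B→G→E→F: max(2, 8, 2, 10, 6) = 10
I→D→F: max(4, 6) = 6
Smallest bottleneck: 6.

6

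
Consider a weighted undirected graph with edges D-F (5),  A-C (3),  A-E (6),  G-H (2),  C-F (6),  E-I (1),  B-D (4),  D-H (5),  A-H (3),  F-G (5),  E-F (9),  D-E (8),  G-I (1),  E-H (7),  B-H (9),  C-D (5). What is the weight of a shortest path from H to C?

6

A few of the H→C routes:
H -> A -> C: 3 + 3 = 6
H -> D -> C: 5 + 5 = 10
H -> G -> I -> E -> A -> C: 2 + 1 + 1 + 6 + 3 = 13
H -> G -> F -> C: 2 + 5 + 6 = 13
Best route has total 6.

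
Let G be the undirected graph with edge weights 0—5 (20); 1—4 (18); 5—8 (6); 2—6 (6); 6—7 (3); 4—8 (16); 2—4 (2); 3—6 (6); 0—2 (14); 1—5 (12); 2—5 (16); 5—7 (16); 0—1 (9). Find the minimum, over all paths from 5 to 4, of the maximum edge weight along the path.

Checking several routes:
5 - 1 - 0 - 2 - 4: max(12, 9, 14, 2) = 14
5 - 8 - 4: max(6, 16) = 16
5 - 2 - 4: max(16, 2) = 16
5 - 7 - 6 - 2 - 4: max(16, 3, 6, 2) = 16
Smallest bottleneck: 14.

14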